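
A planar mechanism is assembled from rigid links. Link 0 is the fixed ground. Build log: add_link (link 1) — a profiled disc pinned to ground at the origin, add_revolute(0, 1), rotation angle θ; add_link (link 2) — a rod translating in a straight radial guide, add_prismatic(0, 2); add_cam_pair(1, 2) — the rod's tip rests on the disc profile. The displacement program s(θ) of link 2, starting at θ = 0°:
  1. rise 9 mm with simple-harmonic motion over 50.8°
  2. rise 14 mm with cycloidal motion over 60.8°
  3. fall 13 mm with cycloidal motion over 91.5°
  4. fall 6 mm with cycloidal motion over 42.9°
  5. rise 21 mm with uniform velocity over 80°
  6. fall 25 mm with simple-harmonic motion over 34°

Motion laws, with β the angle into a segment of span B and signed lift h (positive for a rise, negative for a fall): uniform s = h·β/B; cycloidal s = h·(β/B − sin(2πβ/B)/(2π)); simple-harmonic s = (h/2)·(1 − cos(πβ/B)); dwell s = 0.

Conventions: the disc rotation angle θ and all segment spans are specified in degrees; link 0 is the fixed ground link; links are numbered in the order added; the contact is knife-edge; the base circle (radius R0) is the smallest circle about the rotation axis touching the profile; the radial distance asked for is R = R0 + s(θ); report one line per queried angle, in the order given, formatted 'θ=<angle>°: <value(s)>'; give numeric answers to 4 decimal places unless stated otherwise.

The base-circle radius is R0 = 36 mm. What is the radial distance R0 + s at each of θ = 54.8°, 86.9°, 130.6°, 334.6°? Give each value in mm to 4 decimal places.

seg 1 [0°–50.8°] simple-harmonic, h=9: full span → s += 9 → s = 9.0000
seg 2 [50.8°–111.6°] cycloidal, h=14: θ=54.8° here. β=4, B=60.8. 14·(0.0658 − sin(2π·0.0658)/(2π)) = 0.0260 → s = 9.0260
seg 2 [50.8°–111.6°] cycloidal, h=14: θ=86.9° here. β=36.1, B=60.8. 14·(0.5938 − sin(2π·0.5938)/(2π)) = 9.5504 → s = 18.5504
seg 2 [50.8°–111.6°] cycloidal, h=14: full span → s += 14 → s = 23.0000
seg 3 [111.6°–203.1°] cycloidal, h=-13: θ=130.6° here. β=19, B=91.5. -13·(0.2077 − sin(2π·0.2077)/(2π)) = -0.7033 → s = 22.2967
seg 3 [111.6°–203.1°] cycloidal, h=-13: full span → s += -13 → s = 10.0000
seg 4 [203.1°–246°] cycloidal, h=-6: full span → s += -6 → s = 4.0000
seg 5 [246°–326°] uniform, h=21: full span → s += 21 → s = 25.0000
seg 6 [326°–360°] simple-harmonic, h=-25: θ=334.6° here. β=8.6, B=34. -25/2·(1 − cos(π·0.2529)) = -3.7432 → s = 21.2568
θ=54.8°: R = R0 + s = 36 + 9.0260 = 45.0260
θ=86.9°: R = R0 + s = 36 + 18.5504 = 54.5504
θ=130.6°: R = R0 + s = 36 + 22.2967 = 58.2967
θ=334.6°: R = R0 + s = 36 + 21.2568 = 57.2568

θ=54.8°: 45.0260
θ=86.9°: 54.5504
θ=130.6°: 58.2967
θ=334.6°: 57.2568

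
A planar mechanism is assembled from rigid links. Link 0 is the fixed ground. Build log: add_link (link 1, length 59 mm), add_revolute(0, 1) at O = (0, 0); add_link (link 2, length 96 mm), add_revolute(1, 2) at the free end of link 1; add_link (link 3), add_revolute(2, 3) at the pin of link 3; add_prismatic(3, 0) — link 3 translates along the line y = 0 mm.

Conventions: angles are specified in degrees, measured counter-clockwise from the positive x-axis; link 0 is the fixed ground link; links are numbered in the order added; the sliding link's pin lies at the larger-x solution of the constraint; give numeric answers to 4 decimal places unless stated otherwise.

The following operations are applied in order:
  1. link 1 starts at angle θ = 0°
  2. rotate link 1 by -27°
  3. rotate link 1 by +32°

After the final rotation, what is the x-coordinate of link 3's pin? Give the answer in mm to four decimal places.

geometry: r = 59 mm, L = 96 mm, e = 0 mm; θ starts at 0°
rotate link 1 by -27°: θ ← 0° -27° = -27°
rotate link 1 by +32°: θ ← -27° +32° = 5°
crank pin P = (r cos θ, r sin θ) = (58.775487, 5.142189)
h = r sin θ − e = 5.142189 − 0 = 5.142189
x = r cos θ + √(L² − h²) = 58.775487 + 95.862182 = 154.637669

154.6377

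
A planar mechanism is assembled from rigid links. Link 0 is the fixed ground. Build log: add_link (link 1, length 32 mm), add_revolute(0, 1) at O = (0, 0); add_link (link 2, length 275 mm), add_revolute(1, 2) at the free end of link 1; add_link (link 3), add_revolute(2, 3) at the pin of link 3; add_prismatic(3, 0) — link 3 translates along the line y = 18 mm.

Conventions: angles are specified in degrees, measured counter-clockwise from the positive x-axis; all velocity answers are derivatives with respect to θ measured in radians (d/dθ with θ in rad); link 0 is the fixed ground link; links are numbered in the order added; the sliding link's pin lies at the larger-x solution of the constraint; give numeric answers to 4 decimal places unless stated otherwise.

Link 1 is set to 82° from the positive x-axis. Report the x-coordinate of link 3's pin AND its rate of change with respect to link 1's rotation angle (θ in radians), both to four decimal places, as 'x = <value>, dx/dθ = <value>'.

geometry: r = 32 mm, L = 275 mm, e = 18 mm
crank pin P = (r cos θ, r sin θ) = (4.453539, 31.688578)
h = r sin θ − e = 31.688578 − 18 = 13.688578
x = r cos θ + √(L² − h²) = 4.453539 + 274.659103 = 279.112642
dx/dθ = −r sin θ − h·r cos θ/√(L² − h²) (θ in radians; h = 13.688578) = -31.910536

x = 279.1126, dx/dθ = -31.9105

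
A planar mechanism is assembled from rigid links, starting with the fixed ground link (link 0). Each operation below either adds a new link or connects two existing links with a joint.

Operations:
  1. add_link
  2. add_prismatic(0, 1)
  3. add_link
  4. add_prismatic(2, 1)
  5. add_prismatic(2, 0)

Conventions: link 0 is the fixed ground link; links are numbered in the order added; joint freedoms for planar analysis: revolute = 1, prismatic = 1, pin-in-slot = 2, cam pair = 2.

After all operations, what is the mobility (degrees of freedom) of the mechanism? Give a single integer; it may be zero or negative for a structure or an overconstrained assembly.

link 0 = ground. State L|J1|J2 = 1|0|0
+link1  2|0|0
P(0,1) f=1→J1  2|1|0
+link2  3|1|0
P(2,1) f=1→J1  3|2|0
P(2,0) f=1→J1  3|3|0
M = 3(3−1)−2·3−0 = 6−6−0 = 0

M = 0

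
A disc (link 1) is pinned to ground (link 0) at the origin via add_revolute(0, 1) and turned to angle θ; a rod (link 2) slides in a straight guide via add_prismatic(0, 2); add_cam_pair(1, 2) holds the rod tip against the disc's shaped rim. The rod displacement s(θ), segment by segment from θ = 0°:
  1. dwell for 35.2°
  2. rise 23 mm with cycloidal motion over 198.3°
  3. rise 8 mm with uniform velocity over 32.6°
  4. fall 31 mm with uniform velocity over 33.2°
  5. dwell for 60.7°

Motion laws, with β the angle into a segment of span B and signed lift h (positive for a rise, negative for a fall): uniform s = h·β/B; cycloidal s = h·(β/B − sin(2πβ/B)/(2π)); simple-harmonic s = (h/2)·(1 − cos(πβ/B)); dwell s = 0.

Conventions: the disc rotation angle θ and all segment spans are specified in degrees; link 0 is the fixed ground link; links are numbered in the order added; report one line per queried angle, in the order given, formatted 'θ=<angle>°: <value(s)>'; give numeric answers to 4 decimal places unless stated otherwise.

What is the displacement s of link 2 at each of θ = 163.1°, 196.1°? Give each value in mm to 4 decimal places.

segment 1 (0° to 35.2°, dwell): s unchanged at 0.0000
θ = 163.1° falls in segment 2 (35.2° to 233.5°, cycloidal, h = 23): β = 163.1 − 35.2 = 127.9°, B = 198.3°; Δs = 23·(0.6450 − sin(2π·0.6450)/(2π)) = 17.7268; s = 0.0000 + 17.7268 = 17.7268
θ = 196.1° falls in segment 2 (35.2° to 233.5°, cycloidal, h = 23): β = 196.1 − 35.2 = 160.9°, B = 198.3°; Δs = 23·(0.8114 − sin(2π·0.8114)/(2π)) = 22.0537; s = 0.0000 + 22.0537 = 22.0537

θ=163.1°: 17.7268
θ=196.1°: 22.0537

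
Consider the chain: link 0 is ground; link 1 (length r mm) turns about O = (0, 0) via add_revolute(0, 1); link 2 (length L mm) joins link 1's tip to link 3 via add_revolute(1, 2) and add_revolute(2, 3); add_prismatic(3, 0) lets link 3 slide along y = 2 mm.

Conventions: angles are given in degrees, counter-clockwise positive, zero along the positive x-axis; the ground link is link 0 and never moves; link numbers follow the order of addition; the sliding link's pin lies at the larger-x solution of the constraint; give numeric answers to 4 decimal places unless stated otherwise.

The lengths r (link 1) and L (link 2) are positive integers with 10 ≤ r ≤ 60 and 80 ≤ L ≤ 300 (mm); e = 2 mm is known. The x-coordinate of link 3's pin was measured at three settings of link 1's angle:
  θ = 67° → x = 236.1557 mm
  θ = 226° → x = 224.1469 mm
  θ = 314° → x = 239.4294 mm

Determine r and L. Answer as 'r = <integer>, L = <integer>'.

constraint per measurement: (x − r cos θ)² + (r sin θ − e)² = L²
subtracting the θ₁ and θ₂ equations cancels the r² and L² terms:
r = (x₁² − x₂²) / (2[(x₁cos θ₁ + e sin θ₁) − (x₂cos θ₂ + e sin θ₂)]) = 11.0000 → r = 11
L² = (x₁ − r cos θ₁)² + (r sin θ₁ − e)² = 53823.9980 → L = 232.0000 → L = 232
check at θ₃=314°: x = 239.4294 (printed 239.4294) ✓

r = 11, L = 232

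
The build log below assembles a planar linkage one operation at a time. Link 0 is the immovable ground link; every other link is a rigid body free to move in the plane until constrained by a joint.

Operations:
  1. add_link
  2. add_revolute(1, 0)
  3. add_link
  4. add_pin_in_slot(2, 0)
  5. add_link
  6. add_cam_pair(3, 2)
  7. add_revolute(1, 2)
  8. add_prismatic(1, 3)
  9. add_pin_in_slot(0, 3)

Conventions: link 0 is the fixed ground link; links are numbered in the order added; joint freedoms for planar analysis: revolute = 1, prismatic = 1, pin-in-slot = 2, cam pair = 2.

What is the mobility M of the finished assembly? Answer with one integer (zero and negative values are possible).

(L,J1,J2)=(1,0,0); link0 fixed
link1: (2,0,0)
R 1-0 [J1]: (2,1,0)
link2: (3,1,0)
PS 2-0 [J2]: (3,1,1)
link3: (4,1,1)
C 3-2 [J2]: (4,1,2)
R 1-2 [J1]: (4,2,2)
P 1-3 [J1]: (4,3,2)
PS 0-3 [J2]: (4,3,3)
Grübler: 3·3 − 2·3 − 3 = 0

M = 0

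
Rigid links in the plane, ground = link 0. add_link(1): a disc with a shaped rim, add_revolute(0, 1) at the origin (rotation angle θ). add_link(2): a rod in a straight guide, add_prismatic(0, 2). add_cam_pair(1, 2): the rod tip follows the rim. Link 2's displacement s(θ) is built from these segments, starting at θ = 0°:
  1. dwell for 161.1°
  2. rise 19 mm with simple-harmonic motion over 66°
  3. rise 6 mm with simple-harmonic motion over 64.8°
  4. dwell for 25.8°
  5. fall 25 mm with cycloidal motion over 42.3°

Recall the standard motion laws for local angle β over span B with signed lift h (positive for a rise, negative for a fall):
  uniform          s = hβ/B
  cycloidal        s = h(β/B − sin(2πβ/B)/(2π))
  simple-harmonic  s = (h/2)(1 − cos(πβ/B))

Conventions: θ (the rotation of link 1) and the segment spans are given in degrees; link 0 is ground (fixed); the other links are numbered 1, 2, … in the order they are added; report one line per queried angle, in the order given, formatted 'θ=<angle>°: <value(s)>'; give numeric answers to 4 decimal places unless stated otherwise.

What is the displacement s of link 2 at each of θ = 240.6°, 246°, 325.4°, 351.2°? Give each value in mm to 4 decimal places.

segment 1 (0° to 161.1°, dwell): s unchanged at 0.0000
segment 2 (161.1° to 227.1°, simple-harmonic, h = 19) is passed completely: s = 0.0000 + (19) = 19.0000
θ = 240.6° falls in segment 3 (227.1° to 291.9°, simple-harmonic, h = 6): β = 240.6 − 227.1 = 13.5°, B = 64.8°; Δs = 6/2·(1 − cos(π·0.2083)) = 0.6199; s = 19.0000 + 0.6199 = 19.6199
θ = 246° falls in segment 3 (227.1° to 291.9°, simple-harmonic, h = 6): β = 246 − 227.1 = 18.9°, B = 64.8°; Δs = 6/2·(1 − cos(π·0.2917)) = 1.1737; s = 19.0000 + 1.1737 = 20.1737
segment 3 (227.1° to 291.9°, simple-harmonic, h = 6) is passed completely: s = 19.0000 + (6) = 25.0000
segment 4 (291.9° to 317.7°, dwell): s unchanged at 25.0000
θ = 325.4° falls in segment 5 (317.7° to 360°, cycloidal, h = -25): β = 325.4 − 317.7 = 7.7°, B = 42.3°; Δs = -25·(0.1820 − sin(2π·0.1820)/(2π)) = -0.9293; s = 25.0000 − 0.9293 = 24.0707
θ = 351.2° falls in segment 5 (317.7° to 360°, cycloidal, h = -25): β = 351.2 − 317.7 = 33.5°, B = 42.3°; Δs = -25·(0.7920 − sin(2π·0.7920)/(2π)) = -23.6404; s = 25.0000 − 23.6404 = 1.3596

θ=240.6°: 19.6199
θ=246°: 20.1737
θ=325.4°: 24.0707
θ=351.2°: 1.3596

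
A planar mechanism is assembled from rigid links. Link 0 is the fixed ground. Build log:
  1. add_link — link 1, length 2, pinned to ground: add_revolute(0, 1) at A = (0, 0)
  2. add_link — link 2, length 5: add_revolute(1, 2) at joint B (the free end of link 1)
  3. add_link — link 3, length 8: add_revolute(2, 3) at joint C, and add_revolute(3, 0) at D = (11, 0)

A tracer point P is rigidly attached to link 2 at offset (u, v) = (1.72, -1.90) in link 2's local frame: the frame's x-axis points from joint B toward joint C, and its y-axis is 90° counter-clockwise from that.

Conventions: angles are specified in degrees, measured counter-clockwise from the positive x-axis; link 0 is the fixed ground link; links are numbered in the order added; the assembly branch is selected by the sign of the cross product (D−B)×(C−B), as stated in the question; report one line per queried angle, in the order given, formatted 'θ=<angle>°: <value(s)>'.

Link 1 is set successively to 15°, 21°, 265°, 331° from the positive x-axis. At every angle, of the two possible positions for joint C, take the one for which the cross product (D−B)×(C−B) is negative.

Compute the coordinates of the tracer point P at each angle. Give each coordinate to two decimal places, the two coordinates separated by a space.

A=(0,0), D=(11.00,0)
θ=15°: B = A + 2.00·(cos15°, sin15°) = (1.9319, 0.5176)
θ=15°: |BD| = 9.0829
θ=15°: circle(B,5.00) ∩ circle(D,8.00): a=2.3946, h=4.3893
θ=15°:   candidates: C₊=(4.5727,4.7633) cross=39.868; C₋=(4.0724,-4.0010) cross=-39.868
θ=15°:   branch - wants cross < 0 → take C=(4.0724,-4.0010) (cross=-39.868)
θ=15°: ex = (C−B)/|BC| = (0.4281,-0.9037); ey = (0.9037,0.4281)
θ=15°: P = B + 1.72·ex + -1.90·ey = (0.9511,-1.8502)
θ=21°: B = A + 2.00·(cos21°, sin21°) = (1.8672, 0.7167)
θ=21°: |BD| = 9.1609
θ=21°: circle(B,5.00) ∩ circle(D,8.00): a=2.4519, h=4.3576
θ=21°:   candidates: C₊=(4.6524,4.8691) cross=39.919; C₋=(3.9706,-3.8193) cross=-39.919
θ=21°:   branch - wants cross < 0 → take C=(3.9706,-3.8193) (cross=-39.919)
θ=21°: ex = (C−B)/|BC| = (0.4207,-0.9072); ey = (0.9072,0.4207)
θ=21°: P = B + 1.72·ex + -1.90·ey = (0.8670,-1.6430)
θ=265°: B = A + 2.00·(cos265°, sin265°) = (-0.1743, -1.9924)
θ=265°: |BD| = 11.3505
θ=265°: circle(B,5.00) ∩ circle(D,8.00): a=3.9573, h=3.0561
θ=265°:   candidates: C₊=(3.1851,1.7109) cross=34.689; C₋=(4.2580,-4.3064) cross=-34.689
θ=265°:   branch - wants cross < 0 → take C=(4.2580,-4.3064) (cross=-34.689)
θ=265°: ex = (C−B)/|BC| = (0.8865,-0.4628); ey = (0.4628,0.8865)
θ=265°: P = B + 1.72·ex + -1.90·ey = (0.4711,-4.4727)
θ=331°: B = A + 2.00·(cos331°, sin331°) = (1.7492, -0.9696)
θ=331°: |BD| = 9.3014
θ=331°: circle(B,5.00) ∩ circle(D,8.00): a=2.5543, h=4.2983
θ=331°:   candidates: C₊=(3.8415,3.5716) cross=39.981; C₋=(4.7377,-4.9783) cross=-39.981
θ=331°:   branch - wants cross < 0 → take C=(4.7377,-4.9783) (cross=-39.981)
θ=331°: ex = (C−B)/|BC| = (0.5977,-0.8017); ey = (0.8017,0.5977)
θ=331°: P = B + 1.72·ex + -1.90·ey = (1.2540,-3.4842)

θ=15°: 0.95 -1.85
θ=21°: 0.87 -1.64
θ=265°: 0.47 -4.47
θ=331°: 1.25 -3.48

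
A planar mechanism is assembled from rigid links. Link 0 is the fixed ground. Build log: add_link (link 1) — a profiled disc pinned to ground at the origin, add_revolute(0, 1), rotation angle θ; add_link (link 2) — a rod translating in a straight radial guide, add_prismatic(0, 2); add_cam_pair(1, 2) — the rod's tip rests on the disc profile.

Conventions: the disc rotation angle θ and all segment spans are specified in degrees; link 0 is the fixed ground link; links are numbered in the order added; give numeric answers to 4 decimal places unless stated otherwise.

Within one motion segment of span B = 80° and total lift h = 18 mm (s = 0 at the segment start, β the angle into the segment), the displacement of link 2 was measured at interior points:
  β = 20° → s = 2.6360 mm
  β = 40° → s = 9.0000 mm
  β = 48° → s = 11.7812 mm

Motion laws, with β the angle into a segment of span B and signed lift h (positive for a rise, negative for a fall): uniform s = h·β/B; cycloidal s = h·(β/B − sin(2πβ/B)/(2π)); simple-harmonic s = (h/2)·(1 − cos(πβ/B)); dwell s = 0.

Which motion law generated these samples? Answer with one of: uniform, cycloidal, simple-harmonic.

candidates at β/B = r: uniform s = h·r (linear in β); cycloidal s = h·(r − sin(2πr)/(2π)); simple-harmonic s = (h/2)(1 − cos(πr))
β=20°: printed 2.6360 | uniform 4.5000, cycloidal 1.6352, simple-harmonic 2.6360
β=40°: printed 9.0000 | uniform 9.0000, cycloidal 9.0000, simple-harmonic 9.0000
β=48°: printed 11.7812 | uniform 10.8000, cycloidal 12.4839, simple-harmonic 11.7812
only one law matches every sample → simple-harmonic

simple-harmonic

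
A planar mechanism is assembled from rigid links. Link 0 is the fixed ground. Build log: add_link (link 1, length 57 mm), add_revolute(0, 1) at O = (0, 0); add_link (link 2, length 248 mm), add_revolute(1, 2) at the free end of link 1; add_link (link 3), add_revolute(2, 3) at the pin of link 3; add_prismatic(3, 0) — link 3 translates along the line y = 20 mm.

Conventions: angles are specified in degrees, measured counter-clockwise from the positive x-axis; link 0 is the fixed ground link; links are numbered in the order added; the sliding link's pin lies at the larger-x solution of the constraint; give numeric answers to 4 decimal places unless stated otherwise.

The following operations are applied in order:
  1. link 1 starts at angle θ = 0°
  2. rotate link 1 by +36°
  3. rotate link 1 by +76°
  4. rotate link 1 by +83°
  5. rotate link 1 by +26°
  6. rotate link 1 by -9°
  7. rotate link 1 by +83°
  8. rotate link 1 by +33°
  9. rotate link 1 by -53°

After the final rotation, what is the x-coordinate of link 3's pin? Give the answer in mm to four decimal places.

geometry: r = 57 mm, L = 248 mm, e = 20 mm; θ starts at 0°
rotate link 1 by +36°: θ ← 0° +36° = 36°
rotate link 1 by +76°: θ ← 36° +76° = 112°
rotate link 1 by +83°: θ ← 112° +83° = 195°
rotate link 1 by +26°: θ ← 195° +26° = 221°
rotate link 1 by -9°: θ ← 221° -9° = 212°
rotate link 1 by +83°: θ ← 212° +83° = 295°
rotate link 1 by +33°: θ ← 295° +33° = 328°
rotate link 1 by -53°: θ ← 328° -53° = 275°
crank pin P = (r cos θ, r sin θ) = (4.967877, -56.783098)
h = r sin θ − e = -56.783098 − 20 = -76.783098
x = r cos θ + √(L² − h²) = 4.967877 + 235.814240 = 240.782118

240.7821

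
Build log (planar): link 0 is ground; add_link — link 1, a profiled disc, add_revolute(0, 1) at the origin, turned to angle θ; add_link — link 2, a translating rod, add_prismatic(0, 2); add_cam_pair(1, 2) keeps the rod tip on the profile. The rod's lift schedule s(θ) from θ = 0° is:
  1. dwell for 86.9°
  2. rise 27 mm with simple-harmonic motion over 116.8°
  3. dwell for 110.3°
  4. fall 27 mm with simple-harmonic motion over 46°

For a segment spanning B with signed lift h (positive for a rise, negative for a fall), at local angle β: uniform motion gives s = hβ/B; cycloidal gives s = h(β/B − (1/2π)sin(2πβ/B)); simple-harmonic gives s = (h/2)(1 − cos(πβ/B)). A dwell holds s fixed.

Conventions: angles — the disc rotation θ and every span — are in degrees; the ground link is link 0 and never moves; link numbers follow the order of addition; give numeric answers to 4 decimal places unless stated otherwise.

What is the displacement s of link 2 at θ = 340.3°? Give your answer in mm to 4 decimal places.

seg 1 [0°–86.9°] dwell: s stays 0.0000
seg 2 [86.9°–203.7°] simple-harmonic, h=27: full span → s += 27 → s = 27.0000
seg 3 [203.7°–314°] dwell: s stays 27.0000
seg 4 [314°–360°] simple-harmonic, h=-27: θ=340.3° here. β=26.3, B=46. -27/2·(1 − cos(π·0.5717)) = -16.5169 → s = 10.4831

10.4831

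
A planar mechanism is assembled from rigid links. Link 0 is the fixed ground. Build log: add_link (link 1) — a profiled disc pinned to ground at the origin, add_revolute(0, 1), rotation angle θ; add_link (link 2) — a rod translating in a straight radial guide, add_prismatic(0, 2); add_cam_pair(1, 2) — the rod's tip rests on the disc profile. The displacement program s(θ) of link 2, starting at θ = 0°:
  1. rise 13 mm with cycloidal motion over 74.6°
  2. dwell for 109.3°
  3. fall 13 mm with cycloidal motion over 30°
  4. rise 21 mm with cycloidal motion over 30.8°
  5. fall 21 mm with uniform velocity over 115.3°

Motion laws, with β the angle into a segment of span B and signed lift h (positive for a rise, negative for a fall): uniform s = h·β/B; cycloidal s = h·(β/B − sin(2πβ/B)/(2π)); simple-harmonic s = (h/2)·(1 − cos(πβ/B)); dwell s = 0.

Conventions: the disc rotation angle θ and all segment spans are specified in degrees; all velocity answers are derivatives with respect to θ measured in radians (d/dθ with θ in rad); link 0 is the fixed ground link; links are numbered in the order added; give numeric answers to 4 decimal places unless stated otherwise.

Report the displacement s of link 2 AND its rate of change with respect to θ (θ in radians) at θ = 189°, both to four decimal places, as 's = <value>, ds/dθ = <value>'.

seg 1 [0°–74.6°] cycloidal, h=13: full span → s += 13 → s = 13.0000
seg 2 [74.6°–183.9°] dwell: s stays 13.0000
seg 3 [183.9°–213.9°] cycloidal, h=-13: θ=189° here. β=5.1, B=30. -13·(0.1700 − sin(2π·0.1700)/(2π)) = -0.3969 → s = 12.6031
velocity in seg [183.9°–213.9°] (cycloidal), θ in radians: β = 5.1° = 0.0890 rad, B = 30° = 0.5236 rad; ds/dθ = (h/B)(1 − cos(2πβ/B)) = ((-13)/0.5236)(1 − cos(2π·0.1700)) = -12.867108 mm/rad

s = 12.6031, ds/dθ = -12.8671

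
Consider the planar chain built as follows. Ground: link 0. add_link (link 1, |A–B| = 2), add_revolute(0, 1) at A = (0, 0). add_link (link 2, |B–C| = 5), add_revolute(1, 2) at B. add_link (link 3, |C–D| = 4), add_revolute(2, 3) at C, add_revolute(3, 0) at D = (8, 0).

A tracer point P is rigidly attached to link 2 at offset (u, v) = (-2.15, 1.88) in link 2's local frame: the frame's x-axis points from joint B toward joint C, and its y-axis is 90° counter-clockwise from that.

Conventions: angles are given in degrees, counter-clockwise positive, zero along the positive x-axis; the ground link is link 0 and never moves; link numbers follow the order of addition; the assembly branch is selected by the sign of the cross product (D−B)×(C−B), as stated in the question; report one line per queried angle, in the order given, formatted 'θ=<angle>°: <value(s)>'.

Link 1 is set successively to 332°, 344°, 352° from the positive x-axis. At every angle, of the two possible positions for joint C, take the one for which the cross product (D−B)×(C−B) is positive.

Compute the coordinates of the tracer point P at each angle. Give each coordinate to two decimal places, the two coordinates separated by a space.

A=(0,0), D=(8.00,0)
θ=332°: B = A + 2.00·(cos332°, sin332°) = (1.7659, -0.9389)
θ=332°: |BD| = 6.3044
θ=332°: circle(B,5.00) ∩ circle(D,4.00): a=3.8660, h=3.1708
θ=332°:   candidates: C₊=(5.1165,2.7723) cross=19.990; C₋=(6.0610,-3.4986) cross=-19.990
θ=332°:   branch + wants cross > 0 → take C=(5.1165,2.7723) (cross=19.990)
θ=332°: ex = (C−B)/|BC| = (0.6701,0.7422); ey = (-0.7422,0.6701)
θ=332°: P = B + -2.15·ex + 1.88·ey = (-1.0703,-1.2749)
θ=344°: B = A + 2.00·(cos344°, sin344°) = (1.9225, -0.5513)
θ=344°: |BD| = 6.1024
θ=344°: circle(B,5.00) ∩ circle(D,4.00): a=3.7886, h=3.2629
θ=344°:   candidates: C₊=(5.4009,3.0405) cross=19.911; C₋=(5.9904,-3.4586) cross=-19.911
θ=344°:   branch + wants cross > 0 → take C=(5.4009,3.0405) (cross=19.911)
θ=344°: ex = (C−B)/|BC| = (0.6957,0.7184); ey = (-0.7184,0.6957)
θ=344°: P = B + -2.15·ex + 1.88·ey = (-0.9237,-0.7879)
θ=352°: B = A + 2.00·(cos352°, sin352°) = (1.9805, -0.2783)
θ=352°: |BD| = 6.0259
θ=352°: circle(B,5.00) ∩ circle(D,4.00): a=3.7597, h=3.2961
θ=352°:   candidates: C₊=(5.5840,3.1879) cross=19.862; C₋=(5.8885,-3.3973) cross=-19.862
θ=352°:   branch + wants cross > 0 → take C=(5.5840,3.1879) (cross=19.862)
θ=352°: ex = (C−B)/|BC| = (0.7207,0.6933); ey = (-0.6933,0.7207)
θ=352°: P = B + -2.15·ex + 1.88·ey = (-0.8723,-0.4139)

θ=332°: -1.07 -1.27
θ=344°: -0.92 -0.79
θ=352°: -0.87 -0.41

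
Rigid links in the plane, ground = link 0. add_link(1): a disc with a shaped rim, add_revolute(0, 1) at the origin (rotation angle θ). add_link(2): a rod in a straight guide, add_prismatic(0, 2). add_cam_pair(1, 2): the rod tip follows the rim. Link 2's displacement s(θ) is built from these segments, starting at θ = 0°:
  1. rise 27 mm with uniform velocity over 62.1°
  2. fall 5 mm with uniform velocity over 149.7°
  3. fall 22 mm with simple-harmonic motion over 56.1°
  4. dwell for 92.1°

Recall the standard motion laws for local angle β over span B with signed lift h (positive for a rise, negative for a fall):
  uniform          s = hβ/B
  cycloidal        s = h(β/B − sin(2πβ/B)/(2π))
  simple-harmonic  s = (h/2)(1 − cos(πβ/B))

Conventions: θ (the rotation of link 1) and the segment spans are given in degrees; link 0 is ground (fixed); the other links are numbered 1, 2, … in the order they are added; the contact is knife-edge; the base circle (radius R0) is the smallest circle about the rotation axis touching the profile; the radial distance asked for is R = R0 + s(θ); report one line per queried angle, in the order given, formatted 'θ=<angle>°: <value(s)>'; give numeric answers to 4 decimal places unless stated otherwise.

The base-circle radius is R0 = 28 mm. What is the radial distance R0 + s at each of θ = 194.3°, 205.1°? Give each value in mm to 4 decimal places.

segment 1 (0° to 62.1°, uniform, h = 27) is passed completely: s = 0.0000 + (27) = 27.0000
θ = 194.3° falls in segment 2 (62.1° to 211.8°, uniform, h = -5): β = 194.3 − 62.1 = 132.2°, B = 149.7°; Δs = -5·132.2/149.7 = -4.4155; s = 27.0000 − 4.4155 = 22.5845
θ = 205.1° falls in segment 2 (62.1° to 211.8°, uniform, h = -5): β = 205.1 − 62.1 = 143°, B = 149.7°; Δs = -5·143/149.7 = -4.7762; s = 27.0000 − 4.7762 = 22.2238
θ=194.3°: R = R0 + s = 28 + 22.5845 = 50.5845
θ=205.1°: R = R0 + s = 28 + 22.2238 = 50.2238

θ=194.3°: 50.5845
θ=205.1°: 50.2238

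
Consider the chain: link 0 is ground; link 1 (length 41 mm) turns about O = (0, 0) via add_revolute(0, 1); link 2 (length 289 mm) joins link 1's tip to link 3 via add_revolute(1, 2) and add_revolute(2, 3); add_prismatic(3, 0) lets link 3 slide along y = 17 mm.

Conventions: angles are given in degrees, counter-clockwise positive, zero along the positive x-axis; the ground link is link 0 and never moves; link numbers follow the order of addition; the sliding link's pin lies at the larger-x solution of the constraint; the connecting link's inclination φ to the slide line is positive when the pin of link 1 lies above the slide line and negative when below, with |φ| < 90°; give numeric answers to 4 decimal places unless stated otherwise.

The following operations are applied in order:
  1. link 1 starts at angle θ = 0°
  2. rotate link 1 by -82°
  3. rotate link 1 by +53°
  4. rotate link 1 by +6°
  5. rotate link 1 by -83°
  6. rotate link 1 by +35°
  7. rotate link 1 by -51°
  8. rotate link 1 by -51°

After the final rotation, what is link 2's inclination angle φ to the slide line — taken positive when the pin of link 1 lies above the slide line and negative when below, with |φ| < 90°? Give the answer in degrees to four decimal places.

geometry: r = 41 mm, L = 289 mm, e = 17 mm; θ starts at 0°
rotate link 1 by -82°: θ ← 0° -82° = -82°
rotate link 1 by +53°: θ ← -82° +53° = -29°
rotate link 1 by +6°: θ ← -29° +6° = -23°
rotate link 1 by -83°: θ ← -23° -83° = -106°
rotate link 1 by +35°: θ ← -106° +35° = -71°
rotate link 1 by -51°: θ ← -71° -51° = -122°
rotate link 1 by -51°: θ ← -122° -51° = -173°
h = r sin θ − e = -4.996643 − 17 = -21.996643
sin φ = h / L = -21.996643 / 289 = -0.07611295
φ = arcsin(-0.07611295) = -4.365173°

-4.3652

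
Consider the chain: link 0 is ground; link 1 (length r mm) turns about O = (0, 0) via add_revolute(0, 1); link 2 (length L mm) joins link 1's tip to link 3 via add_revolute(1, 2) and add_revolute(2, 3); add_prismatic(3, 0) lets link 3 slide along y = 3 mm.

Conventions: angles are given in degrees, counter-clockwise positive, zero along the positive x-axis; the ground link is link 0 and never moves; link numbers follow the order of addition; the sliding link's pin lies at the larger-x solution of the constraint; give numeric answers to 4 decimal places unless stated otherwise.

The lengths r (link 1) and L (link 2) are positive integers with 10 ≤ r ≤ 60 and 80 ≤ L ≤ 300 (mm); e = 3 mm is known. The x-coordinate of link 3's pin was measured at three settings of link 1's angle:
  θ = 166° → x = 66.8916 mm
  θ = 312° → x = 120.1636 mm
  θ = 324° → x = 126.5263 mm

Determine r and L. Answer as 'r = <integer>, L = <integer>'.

constraint per measurement: (x − r cos θ)² + (r sin θ − e)² = L²
subtracting the θ₁ and θ₂ equations cancels the r² and L² terms:
r = (x₁² − x₂²) / (2[(x₁cos θ₁ + e sin θ₁) − (x₂cos θ₂ + e sin θ₂)]) = 34.9999 → r = 35
L² = (x₁ − r cos θ₁)² + (r sin θ₁ − e)² = 10201.0069 → L = 101.0000 → L = 101
check at θ₃=324°: x = 126.5263 (printed 126.5263) ✓

r = 35, L = 101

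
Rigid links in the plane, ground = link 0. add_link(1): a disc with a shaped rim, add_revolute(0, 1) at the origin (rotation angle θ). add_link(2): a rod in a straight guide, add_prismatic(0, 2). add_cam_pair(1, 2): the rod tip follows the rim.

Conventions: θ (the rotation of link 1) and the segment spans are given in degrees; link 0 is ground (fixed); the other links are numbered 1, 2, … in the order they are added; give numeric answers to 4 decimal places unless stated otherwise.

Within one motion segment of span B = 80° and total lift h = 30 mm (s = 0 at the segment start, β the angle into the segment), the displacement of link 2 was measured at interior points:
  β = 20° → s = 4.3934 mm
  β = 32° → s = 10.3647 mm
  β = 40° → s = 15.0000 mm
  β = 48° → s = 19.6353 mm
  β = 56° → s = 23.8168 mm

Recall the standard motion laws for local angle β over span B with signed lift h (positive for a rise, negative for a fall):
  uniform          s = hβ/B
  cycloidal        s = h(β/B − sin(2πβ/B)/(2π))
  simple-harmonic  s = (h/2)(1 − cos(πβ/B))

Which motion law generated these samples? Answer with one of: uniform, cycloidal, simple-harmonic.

candidates at β/B = r: uniform s = h·r (linear in β); cycloidal s = h·(r − sin(2πr)/(2π)); simple-harmonic s = (h/2)(1 − cos(πr))
β=20°: printed 4.3934 | uniform 7.5000, cycloidal 2.7254, simple-harmonic 4.3934
β=32°: printed 10.3647 | uniform 12.0000, cycloidal 9.1935, simple-harmonic 10.3647
β=40°: printed 15.0000 | uniform 15.0000, cycloidal 15.0000, simple-harmonic 15.0000
β=48°: printed 19.6353 | uniform 18.0000, cycloidal 20.8065, simple-harmonic 19.6353
β=56°: printed 23.8168 | uniform 21.0000, cycloidal 25.5410, simple-harmonic 23.8168
only one law matches every sample → simple-harmonic

simple-harmonic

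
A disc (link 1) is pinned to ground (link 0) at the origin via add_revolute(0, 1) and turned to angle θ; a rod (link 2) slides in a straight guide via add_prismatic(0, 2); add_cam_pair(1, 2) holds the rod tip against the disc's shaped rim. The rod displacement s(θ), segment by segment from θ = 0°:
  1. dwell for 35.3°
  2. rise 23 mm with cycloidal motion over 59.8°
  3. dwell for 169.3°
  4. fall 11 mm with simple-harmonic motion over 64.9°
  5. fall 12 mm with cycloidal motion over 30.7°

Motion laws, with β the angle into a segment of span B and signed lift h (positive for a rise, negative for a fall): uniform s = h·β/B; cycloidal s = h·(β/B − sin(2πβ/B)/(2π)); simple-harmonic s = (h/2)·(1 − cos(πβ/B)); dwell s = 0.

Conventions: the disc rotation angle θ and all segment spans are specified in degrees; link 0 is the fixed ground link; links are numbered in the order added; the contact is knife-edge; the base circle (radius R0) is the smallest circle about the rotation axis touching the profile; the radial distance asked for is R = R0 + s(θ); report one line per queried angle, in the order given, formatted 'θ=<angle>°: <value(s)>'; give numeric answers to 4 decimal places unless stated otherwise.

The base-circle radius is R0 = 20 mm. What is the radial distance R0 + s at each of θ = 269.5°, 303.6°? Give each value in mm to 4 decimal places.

segment 1 (0° to 35.3°, dwell): s unchanged at 0.0000
segment 2 (35.3° to 95.1°, cycloidal, h = 23) is passed completely: s = 0.0000 + (23) = 23.0000
segment 3 (95.1° to 264.4°, dwell): s unchanged at 23.0000
θ = 269.5° falls in segment 4 (264.4° to 329.3°, simple-harmonic, h = -11): β = 269.5 − 264.4 = 5.1°, B = 64.9°; Δs = -11/2·(1 − cos(π·0.0786)) = -0.1668; s = 23.0000 − 0.1668 = 22.8332
θ = 303.6° falls in segment 4 (264.4° to 329.3°, simple-harmonic, h = -11): β = 303.6 − 264.4 = 39.2°, B = 64.9°; Δs = -11/2·(1 − cos(π·0.6040)) = -7.2653; s = 23.0000 − 7.2653 = 15.7347
θ=269.5°: R = R0 + s = 20 + 22.8332 = 42.8332
θ=303.6°: R = R0 + s = 20 + 15.7347 = 35.7347

θ=269.5°: 42.8332
θ=303.6°: 35.7347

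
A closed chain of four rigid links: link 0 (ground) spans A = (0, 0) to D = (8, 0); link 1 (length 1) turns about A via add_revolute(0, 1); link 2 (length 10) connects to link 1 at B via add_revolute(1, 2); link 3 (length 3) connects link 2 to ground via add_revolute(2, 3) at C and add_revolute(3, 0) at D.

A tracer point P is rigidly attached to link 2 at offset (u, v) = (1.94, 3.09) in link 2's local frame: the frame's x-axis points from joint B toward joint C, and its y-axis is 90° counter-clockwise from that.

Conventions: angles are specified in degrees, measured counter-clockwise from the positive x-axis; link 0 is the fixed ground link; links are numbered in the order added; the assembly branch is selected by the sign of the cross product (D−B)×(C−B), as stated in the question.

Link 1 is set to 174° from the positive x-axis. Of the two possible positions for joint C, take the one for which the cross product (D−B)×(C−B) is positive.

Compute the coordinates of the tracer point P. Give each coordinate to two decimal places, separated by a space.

A=(0,0), D=(8.00,0)
B = A + 1.00·(cos174°, sin174°) = (-0.9945, 0.1045)
|BD| = 8.9951
circle(B,10.00) ∩ circle(D,3.00): a=9.5559, h=2.9471
  candidates: C₊=(8.5949,2.9404) cross=26.510; C₋=(8.5264,-2.9534) cross=-26.510
  branch + wants cross > 0 → take C=(8.5949,2.9404) (cross=26.510)
ex = (C−B)/|BC| = (0.9589,0.2836); ey = (-0.2836,0.9589)
P = B + 1.94·ex + 3.09·ey = (-0.0105,3.6178)

-0.01 3.62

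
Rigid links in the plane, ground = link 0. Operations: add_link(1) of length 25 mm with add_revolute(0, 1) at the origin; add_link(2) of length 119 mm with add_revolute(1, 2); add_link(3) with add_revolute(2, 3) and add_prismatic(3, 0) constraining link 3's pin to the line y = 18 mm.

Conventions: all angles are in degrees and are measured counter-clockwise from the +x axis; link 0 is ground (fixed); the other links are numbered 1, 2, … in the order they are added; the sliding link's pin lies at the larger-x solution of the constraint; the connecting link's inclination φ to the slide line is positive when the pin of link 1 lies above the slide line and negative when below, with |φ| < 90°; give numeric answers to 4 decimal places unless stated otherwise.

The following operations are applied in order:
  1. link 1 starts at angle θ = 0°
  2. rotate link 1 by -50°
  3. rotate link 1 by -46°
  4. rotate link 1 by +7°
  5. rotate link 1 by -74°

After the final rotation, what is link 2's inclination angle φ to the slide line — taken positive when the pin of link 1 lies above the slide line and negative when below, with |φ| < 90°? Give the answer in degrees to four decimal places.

geometry: r = 25 mm, L = 119 mm, e = 18 mm; θ starts at 0°
rotate link 1 by -50°: θ ← 0° -50° = -50°
rotate link 1 by -46°: θ ← -50° -46° = -96°
rotate link 1 by +7°: θ ← -96° +7° = -89°
rotate link 1 by -74°: θ ← -89° -74° = -163°
h = r sin θ − e = -7.309293 − 18 = -25.309293
sin φ = h / L = -25.309293 / 119 = -0.21268313
φ = arcsin(-0.21268313) = -12.279637°

-12.2796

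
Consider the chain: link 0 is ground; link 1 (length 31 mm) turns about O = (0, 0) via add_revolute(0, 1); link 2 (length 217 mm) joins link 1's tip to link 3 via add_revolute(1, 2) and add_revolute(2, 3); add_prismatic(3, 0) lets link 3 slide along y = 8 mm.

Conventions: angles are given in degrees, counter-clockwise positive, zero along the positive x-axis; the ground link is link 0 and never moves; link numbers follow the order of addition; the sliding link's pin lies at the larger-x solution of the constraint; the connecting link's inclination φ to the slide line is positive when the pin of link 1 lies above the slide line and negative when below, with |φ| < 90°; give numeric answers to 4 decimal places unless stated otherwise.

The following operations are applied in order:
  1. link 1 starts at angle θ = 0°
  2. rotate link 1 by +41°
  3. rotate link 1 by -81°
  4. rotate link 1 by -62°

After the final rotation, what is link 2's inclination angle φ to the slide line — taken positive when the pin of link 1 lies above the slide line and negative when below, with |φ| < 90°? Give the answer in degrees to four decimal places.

geometry: r = 31 mm, L = 217 mm, e = 8 mm; θ starts at 0°
rotate link 1 by +41°: θ ← 0° +41° = 41°
rotate link 1 by -81°: θ ← 41° -81° = -40°
rotate link 1 by -62°: θ ← -40° -62° = -102°
h = r sin θ − e = -30.322576 − 8 = -38.322576
sin φ = h / L = -38.322576 / 217 = -0.17660173
φ = arcsin(-0.17660173) = -10.171882°

-10.1719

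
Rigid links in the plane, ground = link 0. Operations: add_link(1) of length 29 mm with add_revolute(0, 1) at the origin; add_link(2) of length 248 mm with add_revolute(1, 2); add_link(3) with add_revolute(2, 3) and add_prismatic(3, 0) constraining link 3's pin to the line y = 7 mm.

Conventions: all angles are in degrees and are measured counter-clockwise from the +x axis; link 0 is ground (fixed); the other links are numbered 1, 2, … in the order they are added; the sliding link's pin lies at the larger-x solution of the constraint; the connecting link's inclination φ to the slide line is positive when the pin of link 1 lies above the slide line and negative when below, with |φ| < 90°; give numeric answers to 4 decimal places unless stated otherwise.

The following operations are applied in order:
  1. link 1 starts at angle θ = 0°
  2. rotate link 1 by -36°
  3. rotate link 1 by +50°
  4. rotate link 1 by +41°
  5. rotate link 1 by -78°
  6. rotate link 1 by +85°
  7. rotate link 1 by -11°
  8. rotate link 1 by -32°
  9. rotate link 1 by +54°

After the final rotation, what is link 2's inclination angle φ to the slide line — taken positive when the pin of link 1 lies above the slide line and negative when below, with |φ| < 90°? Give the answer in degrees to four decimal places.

geometry: r = 29 mm, L = 248 mm, e = 7 mm; θ starts at 0°
rotate link 1 by -36°: θ ← 0° -36° = -36°
rotate link 1 by +50°: θ ← -36° +50° = 14°
rotate link 1 by +41°: θ ← 14° +41° = 55°
rotate link 1 by -78°: θ ← 55° -78° = -23°
rotate link 1 by +85°: θ ← -23° +85° = 62°
rotate link 1 by -11°: θ ← 62° -11° = 51°
rotate link 1 by -32°: θ ← 51° -32° = 19°
rotate link 1 by +54°: θ ← 19° +54° = 73°
h = r sin θ − e = 27.732838 − 7 = 20.732838
sin φ = h / L = 20.732838 / 248 = 0.08360015
φ = arcsin(0.08360015) = 4.795533°

4.7955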